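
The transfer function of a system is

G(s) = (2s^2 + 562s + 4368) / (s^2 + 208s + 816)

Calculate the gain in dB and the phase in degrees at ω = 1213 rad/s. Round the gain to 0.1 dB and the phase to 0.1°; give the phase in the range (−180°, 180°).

6.1 dB, -3.3°

Substitute s = j1213:
Numerator: 2(j1213)^2 + 562(j1213) + 4368 = -2938370 + j681706
Denominator: (j1213)^2 + 208(j1213) + 816 = -1470553 + j252304
|N| = √(2938370² + 681706²) ≈ 3.0164e+06, ∠N ≈ 166.94°
|D| = √(1470553² + 252304²) ≈ 1.492e+06, ∠D ≈ 170.26°
|G| = 3.0164e+06 / 1.492e+06 ≈ 2.0217
Gain = 20 log₁₀(2.0217) ≈ 6.11 dB
∠G = 166.94° − 170.26° = -3.32°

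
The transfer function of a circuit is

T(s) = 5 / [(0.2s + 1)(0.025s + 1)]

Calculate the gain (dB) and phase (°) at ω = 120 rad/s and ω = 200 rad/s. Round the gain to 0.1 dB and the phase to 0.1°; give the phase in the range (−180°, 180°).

ω = 120: -23.6 dB, -159.2°; ω = 200: -32.2 dB, -167.3°

At ω = 120 rad/s:
pole (1 + j120·0.2) = 1 + j24 → |·| ≈ 24.021, ∠ ≈ 87.61°
pole (1 + j120·0.025) = 1 + j3 → |·| ≈ 3.1623, ∠ ≈ 71.57°
|T| = 5 · 1 / (24.021 · 3.1623) ≈ 0.065823
Gain = 20 log₁₀(0.065823) ≈ -23.63 dB
∠T = (0°) − (87.61° + 71.57°) = -159.18°

At ω = 200 rad/s:
pole (1 + j200·0.2) = 1 + j40 → |·| ≈ 40.012, ∠ ≈ 88.57°
pole (1 + j200·0.025) = 1 + j5 → |·| ≈ 5.099, ∠ ≈ 78.69°
|T| = 5 · 1 / (40.012 · 5.099) ≈ 0.024507
Gain = 20 log₁₀(0.024507) ≈ -32.21 dB
∠T = (0°) − (88.57° + 78.69°) = -167.26°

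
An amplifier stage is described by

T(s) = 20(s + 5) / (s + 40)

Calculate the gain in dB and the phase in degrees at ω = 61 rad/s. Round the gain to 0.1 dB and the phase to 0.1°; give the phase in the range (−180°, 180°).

24.5 dB, 28.6°

At s = jω = j61:
zero (s+5): 5 + j61 → |·| = √(5²+61²) = √3746 ≈ 61.205, ∠ = arctan(61/5) ≈ 85.31°
pole (s+40): 40 + j61 → |·| = √(40²+61²) = √5321 ≈ 72.945, ∠ = arctan(61/40) ≈ 56.75°
|T| = 20 · 61.205 / 72.945 ≈ 16.781
Gain = 20 log₁₀(16.781) ≈ 24.50 dB
∠T = 85.31° − 56.75° = 28.56°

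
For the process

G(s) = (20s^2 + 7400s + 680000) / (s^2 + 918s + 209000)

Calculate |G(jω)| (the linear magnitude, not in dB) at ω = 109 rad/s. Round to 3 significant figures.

4.16

Substitute s = j109:
Numerator: 20(j109)^2 + 7400(j109) + 680000 = 442380 + j806600
Denominator: (j109)^2 + 918(j109) + 209000 = 197119 + j100062
|N| = √(442380² + 806600²) ≈ 9.1995e+05, ∠N ≈ 61.26°
|D| = √(197119² + 100062²) ≈ 2.2106e+05, ∠D ≈ 26.91°
|G| = 9.1995e+05 / 2.2106e+05 ≈ 4.1615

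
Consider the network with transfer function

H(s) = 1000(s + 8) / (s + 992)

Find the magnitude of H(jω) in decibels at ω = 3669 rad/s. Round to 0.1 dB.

At s = jω = j3669:
zero (s+8): 8 + j3669 → |·| = √(8²+3669²) = √13461625 ≈ 3669, ∠ = arctan(3669/8) ≈ 89.88°
pole (s+992): 992 + j3669 → |·| = √(992²+3669²) = √14445625 ≈ 3800.7, ∠ = arctan(3669/992) ≈ 74.87°
|H| = 1000 · 3669 / 3800.7 ≈ 965.35
Gain = 20 log₁₀(965.35) ≈ 59.69 dB

59.7 dB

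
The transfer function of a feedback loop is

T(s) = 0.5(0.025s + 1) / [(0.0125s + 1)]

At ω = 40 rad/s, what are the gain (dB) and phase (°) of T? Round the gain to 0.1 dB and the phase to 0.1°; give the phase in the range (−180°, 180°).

At ω = 40 rad/s:
zero (1 + j40·0.025) = 1 + j1 → |·| ≈ 1.4142, ∠ ≈ 45.00°
pole (1 + j40·0.0125) = 1 + j0.5 → |·| ≈ 1.118, ∠ ≈ 26.57°
|T| = 0.5 · 1.4142 / (1.118) ≈ 0.63247
Gain = 20 log₁₀(0.63247) ≈ -3.98 dB
∠T = (45.00°) − (26.57°) = 18.43°

-4.0 dB, 18.4°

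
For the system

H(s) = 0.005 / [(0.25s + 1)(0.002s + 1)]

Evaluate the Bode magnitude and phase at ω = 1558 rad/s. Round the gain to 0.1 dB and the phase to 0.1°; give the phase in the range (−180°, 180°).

At ω = 1558 rad/s:
pole (1 + j1558·0.25) = 1 + j389.5 → |·| ≈ 389.5, ∠ ≈ 89.85°
pole (1 + j1558·0.002) = 1 + j3.116 → |·| ≈ 3.2725, ∠ ≈ 72.21°
|H| = 0.005 · 1 / (389.5 · 3.2725) ≈ 3.9227e-06
Gain = 20 log₁₀(3.9227e-06) ≈ -108.13 dB
∠H = (0°) − (89.85° + 72.21°) = -162.06°

-108.1 dB, -162.1°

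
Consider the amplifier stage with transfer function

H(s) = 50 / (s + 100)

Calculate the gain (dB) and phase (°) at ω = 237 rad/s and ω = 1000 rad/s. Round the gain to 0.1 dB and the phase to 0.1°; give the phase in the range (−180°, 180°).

ω = 237: -14.2 dB, -67.1°; ω = 1000: -26.1 dB, -84.3°

Substitute s = j237:
Numerator: 50 = 50 + j0
Denominator: (j237) + 100 = 100 + j237
|N| = √(50² + 0²) ≈ 50, ∠N ≈ 0.00°
|D| = √(100² + 237²) ≈ 257.23, ∠D ≈ 67.12°
|H| = 50 / 257.23 ≈ 0.19438
Gain = 20 log₁₀(0.19438) ≈ -14.23 dB
∠H = 0.00° − 67.12° = -67.12°

Substitute s = j1000:
Numerator: 50 = 50 + j0
Denominator: (j1000) + 100 = 100 + j1000
|N| = √(50² + 0²) ≈ 50, ∠N ≈ 0.00°
|D| = √(100² + 1000²) ≈ 1005, ∠D ≈ 84.29°
|H| = 50 / 1005 ≈ 0.049751
Gain = 20 log₁₀(0.049751) ≈ -26.06 dB
∠H = 0.00° − 84.29° = -84.29°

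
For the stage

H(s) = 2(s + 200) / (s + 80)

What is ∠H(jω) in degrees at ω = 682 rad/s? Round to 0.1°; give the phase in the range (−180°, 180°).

-9.7°

At s = jω = j682:
zero (s+200): 200 + j682 → |·| = √(200²+682²) = √505124 ≈ 710.72, ∠ = arctan(682/200) ≈ 73.66°
pole (s+80): 80 + j682 → |·| = √(80²+682²) = √471524 ≈ 686.68, ∠ = arctan(682/80) ≈ 83.31°
∠H = 73.66° − 83.31° = -9.65°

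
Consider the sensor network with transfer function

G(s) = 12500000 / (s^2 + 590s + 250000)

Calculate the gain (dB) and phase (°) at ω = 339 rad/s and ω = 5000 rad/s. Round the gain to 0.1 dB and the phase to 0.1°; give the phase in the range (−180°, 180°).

At s = jω = j339:
quadratic: (j339)² + 590·j339 + 250000 = 135079 + j200010 → |·| ≈ 2.4135e+05, ∠ ≈ 55.97°
|G| = 12500000 / 2.4135e+05 ≈ 51.792
Gain = 20 log₁₀(51.792) ≈ 34.29 dB
∠G = 0.00° − 55.97° = -55.97°

At s = jω = j5000:
quadratic: (j5000)² + 590·j5000 + 250000 = -24750000 + j2950000 → |·| ≈ 2.4925e+07, ∠ ≈ 173.20°
|G| = 12500000 / 2.4925e+07 ≈ 0.5015
Gain = 20 log₁₀(0.5015) ≈ -5.99 dB
∠G = 0.00° − 173.20° = -173.20°

ω = 339: 34.3 dB, -56.0°; ω = 5000: -6.0 dB, -173.2°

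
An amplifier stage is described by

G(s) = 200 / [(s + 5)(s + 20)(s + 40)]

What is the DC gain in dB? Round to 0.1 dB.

G(0) = 200 / (5·20·40) = 0.05
20 log₁₀(0.05) ≈ -26.02 dB

-26.0 dB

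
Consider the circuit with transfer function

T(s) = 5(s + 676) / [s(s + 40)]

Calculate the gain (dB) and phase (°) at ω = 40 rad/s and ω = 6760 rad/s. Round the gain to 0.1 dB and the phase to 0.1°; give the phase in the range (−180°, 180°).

ω = 40: 3.5 dB, -131.6°; ω = 6760: -62.6 dB, -95.4°

At s = jω = j40:
zero (s+676): 676 + j40 → |·| = √(676²+40²) = √458576 ≈ 677.18, ∠ = arctan(40/676) ≈ 3.39°
pole (s+40): 40 + j40 → |·| = √(40²+40²) = √3200 ≈ 56.569, ∠ = arctan(40/40) ≈ 45.00°
pole at origin: |s| = 40, ∠ = 90.00° (in denominator)
|T| = 5 · 677.18 / 2262.8 ≈ 1.4963
Gain = 20 log₁₀(1.4963) ≈ 3.50 dB
∠T = 3.39° − 135.00° = -131.61°

At s = jω = j6760:
zero (s+676): 676 + j6760 → |·| = √(676²+6760²) = √46154576 ≈ 6793.7, ∠ = arctan(6760/676) ≈ 84.29°
pole (s+40): 40 + j6760 → |·| = √(40²+6760²) = √45699200 ≈ 6760.1, ∠ = arctan(6760/40) ≈ 89.66°
pole at origin: |s| = 6760, ∠ = 90.00° (in denominator)
|T| = 5 · 6793.7 / 4.5698e+07 ≈ 0.00074333
Gain = 20 log₁₀(0.00074333) ≈ -62.58 dB
∠T = 84.29° − 179.66° = -95.37°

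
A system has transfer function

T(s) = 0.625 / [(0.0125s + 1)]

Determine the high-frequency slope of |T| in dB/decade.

Each pole contributes −20 dB/decade at high frequency; each zero contributes +20 dB/decade.
Net: 0 zero(s) − 1 pole(s) → -20 dB/decade.

-20 dB/decade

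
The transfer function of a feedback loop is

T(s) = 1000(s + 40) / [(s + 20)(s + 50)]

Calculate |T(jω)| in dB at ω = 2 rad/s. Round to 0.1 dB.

32.0 dB

At s = jω = j2:
zero (s+40): 40 + j2 → |·| = √(40²+2²) = √1604 ≈ 40.05, ∠ = arctan(2/40) ≈ 2.86°
pole (s+20): 20 + j2 → |·| = √(20²+2²) = √404 ≈ 20.1, ∠ = arctan(2/20) ≈ 5.71°
pole (s+50): 50 + j2 → |·| = √(50²+2²) = √2504 ≈ 50.04, ∠ = arctan(2/50) ≈ 2.29°
|T| = 1000 · 40.05 / 1005.8 ≈ 39.819
Gain = 20 log₁₀(39.819) ≈ 32.00 dB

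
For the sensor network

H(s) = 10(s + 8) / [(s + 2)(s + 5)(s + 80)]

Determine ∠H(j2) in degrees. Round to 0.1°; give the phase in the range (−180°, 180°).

At s = jω = j2:
zero (s+8): 8 + j2 → |·| = √(8²+2²) = √68 ≈ 8.2462, ∠ = arctan(2/8) ≈ 14.04°
pole (s+2): 2 + j2 → |·| = √(2²+2²) = √8 ≈ 2.8284, ∠ = arctan(2/2) ≈ 45.00°
pole (s+5): 5 + j2 → |·| = √(5²+2²) = √29 ≈ 5.3852, ∠ = arctan(2/5) ≈ 21.80°
pole (s+80): 80 + j2 → |·| = √(80²+2²) = √6404 ≈ 80.025, ∠ = arctan(2/80) ≈ 1.43°
∠H = 14.04° − 68.23° = -54.19°

-54.2°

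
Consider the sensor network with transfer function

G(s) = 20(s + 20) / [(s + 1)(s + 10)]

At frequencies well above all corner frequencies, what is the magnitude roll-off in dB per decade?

Each pole contributes −20 dB/decade at high frequency; each zero contributes +20 dB/decade.
Net: 1 zero(s) − 2 pole(s) → -20 dB/decade.

-20 dB/decade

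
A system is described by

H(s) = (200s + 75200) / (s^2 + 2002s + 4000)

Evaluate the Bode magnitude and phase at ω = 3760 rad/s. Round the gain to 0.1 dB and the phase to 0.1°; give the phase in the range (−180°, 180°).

-26.5 dB, -67.7°

Substitute s = j3760:
Numerator: 200(j3760) + 75200 = 75200 + j752000
Denominator: (j3760)^2 + 2002(j3760) + 4000 = -14133600 + j7527520
|N| = √(75200² + 752000²) ≈ 7.5575e+05, ∠N ≈ 84.29°
|D| = √(14133600² + 7527520²) ≈ 1.6013e+07, ∠D ≈ 151.96°
|H| = 7.5575e+05 / 1.6013e+07 ≈ 0.047196
Gain = 20 log₁₀(0.047196) ≈ -26.52 dB
∠H = 84.29° − 151.96° = -67.67°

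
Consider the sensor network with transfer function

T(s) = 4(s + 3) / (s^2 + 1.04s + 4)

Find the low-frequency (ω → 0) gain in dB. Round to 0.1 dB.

T(0) = 4·3 / 4 = 3
20 log₁₀(3) ≈ 9.54 dB

9.5 dB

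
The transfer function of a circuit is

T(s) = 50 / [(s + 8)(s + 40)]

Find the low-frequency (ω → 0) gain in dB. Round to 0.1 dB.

T(0) = 50 / (8·40) = 0.15625
20 log₁₀(0.15625) ≈ -16.12 dB

-16.1 dB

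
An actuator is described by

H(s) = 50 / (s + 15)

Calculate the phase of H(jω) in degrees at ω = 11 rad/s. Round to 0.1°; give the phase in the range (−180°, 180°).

Substitute s = j11:
Numerator: 50 = 50 + j0
Denominator: (j11) + 15 = 15 + j11
|N| = √(50² + 0²) ≈ 50, ∠N ≈ 0.00°
|D| = √(15² + 11²) ≈ 18.601, ∠D ≈ 36.25°
∠H = 0.00° − 36.25° = -36.25°

-36.3°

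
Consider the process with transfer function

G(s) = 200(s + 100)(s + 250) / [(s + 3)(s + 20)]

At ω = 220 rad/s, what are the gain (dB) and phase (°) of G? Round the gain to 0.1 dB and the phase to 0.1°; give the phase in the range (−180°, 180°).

50.4 dB, -67.1°

At s = jω = j220:
zero (s+100): 100 + j220 → |·| = √(100²+220²) = √58400 ≈ 241.66, ∠ = arctan(220/100) ≈ 65.56°
zero (s+250): 250 + j220 → |·| = √(250²+220²) = √110900 ≈ 333.02, ∠ = arctan(220/250) ≈ 41.35°
pole (s+3): 3 + j220 → |·| = √(3²+220²) = √48409 ≈ 220.02, ∠ = arctan(220/3) ≈ 89.22°
pole (s+20): 20 + j220 → |·| = √(20²+220²) = √48800 ≈ 220.91, ∠ = arctan(220/20) ≈ 84.81°
|G| = 200 · 80478 / 48605 ≈ 331.15
Gain = 20 log₁₀(331.15) ≈ 50.40 dB
∠G = 106.91° − 174.03° = -67.12°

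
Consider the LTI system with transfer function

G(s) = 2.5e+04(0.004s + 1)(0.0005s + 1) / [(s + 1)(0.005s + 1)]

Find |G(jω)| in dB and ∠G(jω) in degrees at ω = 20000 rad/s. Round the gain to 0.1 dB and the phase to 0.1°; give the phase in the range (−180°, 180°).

At ω = 20000 rad/s:
zero (1 + j20000·0.004) = 1 + j80 → |·| ≈ 80.006, ∠ ≈ 89.28°
zero (1 + j20000·0.0005) = 1 + j10 → |·| ≈ 10.05, ∠ ≈ 84.29°
pole (1 + j20000·1) = 1 + j20000 → |·| ≈ 20000, ∠ ≈ 90.00°
pole (1 + j20000·0.005) = 1 + j100 → |·| ≈ 100, ∠ ≈ 89.43°
|G| = 2.5e+04 · 80.006 · 10.05 / (20000 · 100) ≈ 10.051
Gain = 20 log₁₀(10.051) ≈ 20.04 dB
∠G = (89.28° + 84.29°) − (90.00° + 89.43°) = -5.86°

20.0 dB, -5.9°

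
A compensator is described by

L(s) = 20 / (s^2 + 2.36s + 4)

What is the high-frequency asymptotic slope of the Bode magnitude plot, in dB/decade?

-40 dB/decade

Each pole contributes −20 dB/decade at high frequency; each zero contributes +20 dB/decade.
Net: 0 zero(s) − 2 pole(s) → -40 dB/decade.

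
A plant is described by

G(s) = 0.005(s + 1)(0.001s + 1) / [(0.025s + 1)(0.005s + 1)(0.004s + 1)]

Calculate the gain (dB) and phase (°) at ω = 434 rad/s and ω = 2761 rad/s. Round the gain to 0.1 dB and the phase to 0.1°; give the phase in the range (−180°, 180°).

At ω = 434 rad/s:
zero (1 + j434·1) = 1 + j434 → |·| ≈ 434, ∠ ≈ 89.87°
zero (1 + j434·0.001) = 1 + j0.434 → |·| ≈ 1.0901, ∠ ≈ 23.46°
pole (1 + j434·0.025) = 1 + j10.85 → |·| ≈ 10.896, ∠ ≈ 84.73°
pole (1 + j434·0.005) = 1 + j2.17 → |·| ≈ 2.3893, ∠ ≈ 65.26°
pole (1 + j434·0.004) = 1 + j1.736 → |·| ≈ 2.0034, ∠ ≈ 60.06°
|G| = 0.005 · 434 · 1.0901 / (10.896 · 2.3893 · 2.0034) ≈ 0.045355
Gain = 20 log₁₀(0.045355) ≈ -26.87 dB
∠G = (89.87° + 23.46°) − (84.73° + 65.26° + 60.06°) = -96.72°

At ω = 2761 rad/s:
zero (1 + j2761·1) = 1 + j2761 → |·| ≈ 2761, ∠ ≈ 89.98°
zero (1 + j2761·0.001) = 1 + j2.761 → |·| ≈ 2.9365, ∠ ≈ 70.09°
pole (1 + j2761·0.025) = 1 + j69.025 → |·| ≈ 69.032, ∠ ≈ 89.17°
pole (1 + j2761·0.005) = 1 + j13.805 → |·| ≈ 13.841, ∠ ≈ 85.86°
pole (1 + j2761·0.004) = 1 + j11.044 → |·| ≈ 11.089, ∠ ≈ 84.83°
|G| = 0.005 · 2761 · 2.9365 / (69.032 · 13.841 · 11.089) ≈ 0.0038261
Gain = 20 log₁₀(0.0038261) ≈ -48.34 dB
∠G = (89.98° + 70.09°) − (89.17° + 85.86° + 84.83°) = -99.79°

ω = 434: -26.9 dB, -96.7°; ω = 2761: -48.3 dB, -99.8°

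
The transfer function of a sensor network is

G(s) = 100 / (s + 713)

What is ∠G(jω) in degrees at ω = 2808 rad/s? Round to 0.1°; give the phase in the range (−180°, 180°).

Substitute s = j2808:
Numerator: 100 = 100 + j0
Denominator: (j2808) + 713 = 713 + j2808
|N| = √(100² + 0²) ≈ 100, ∠N ≈ 0.00°
|D| = √(713² + 2808²) ≈ 2897.1, ∠D ≈ 75.75°
∠G = 0.00° − 75.75° = -75.75°

-75.8°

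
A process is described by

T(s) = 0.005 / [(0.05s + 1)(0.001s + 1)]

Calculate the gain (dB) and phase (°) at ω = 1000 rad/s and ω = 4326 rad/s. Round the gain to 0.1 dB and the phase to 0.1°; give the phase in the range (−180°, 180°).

At ω = 1000 rad/s:
pole (1 + j1000·0.05) = 1 + j50 → |·| ≈ 50.01, ∠ ≈ 88.85°
pole (1 + j1000·0.001) = 1 + j1 → |·| ≈ 1.4142, ∠ ≈ 45.00°
|T| = 0.005 · 1 / (50.01 · 1.4142) ≈ 7.0697e-05
Gain = 20 log₁₀(7.0697e-05) ≈ -83.01 dB
∠T = (0°) − (88.85° + 45.00°) = -133.85°

At ω = 4326 rad/s:
pole (1 + j4326·0.05) = 1 + j216.3 → |·| ≈ 216.3, ∠ ≈ 89.74°
pole (1 + j4326·0.001) = 1 + j4.326 → |·| ≈ 4.4401, ∠ ≈ 76.98°
|T| = 0.005 · 1 / (216.3 · 4.4401) ≈ 5.2062e-06
Gain = 20 log₁₀(5.2062e-06) ≈ -105.67 dB
∠T = (0°) − (89.74° + 76.98°) = -166.72°

ω = 1000: -83.0 dB, -133.9°; ω = 4326: -105.7 dB, -166.7°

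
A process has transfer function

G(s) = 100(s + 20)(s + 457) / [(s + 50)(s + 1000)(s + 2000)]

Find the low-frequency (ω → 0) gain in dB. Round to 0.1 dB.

G(0) = 100·20·457 / (50·1000·2000) = 0.00914
20 log₁₀(0.00914) ≈ -40.78 dB

-40.8 dB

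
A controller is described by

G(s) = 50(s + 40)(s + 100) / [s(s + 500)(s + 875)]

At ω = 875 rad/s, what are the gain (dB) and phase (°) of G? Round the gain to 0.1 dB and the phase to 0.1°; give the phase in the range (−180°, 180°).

-29.0 dB, -24.4°

At s = jω = j875:
zero (s+40): 40 + j875 → |·| = √(40²+875²) = √767225 ≈ 875.91, ∠ = arctan(875/40) ≈ 87.38°
zero (s+100): 100 + j875 → |·| = √(100²+875²) = √775625 ≈ 880.7, ∠ = arctan(875/100) ≈ 83.48°
pole (s+500): 500 + j875 → |·| = √(500²+875²) = √1015625 ≈ 1007.8, ∠ = arctan(875/500) ≈ 60.26°
pole (s+875): 875 + j875 → |·| = √(875²+875²) = √1531250 ≈ 1237.4, ∠ = arctan(875/875) ≈ 45.00°
pole at origin: |s| = 875, ∠ = 90.00° (in denominator)
|G| = 50 · 7.7141e+05 / 1.0912e+09 ≈ 0.035347
Gain = 20 log₁₀(0.035347) ≈ -29.03 dB
∠G = 170.86° − 195.26° = -24.40°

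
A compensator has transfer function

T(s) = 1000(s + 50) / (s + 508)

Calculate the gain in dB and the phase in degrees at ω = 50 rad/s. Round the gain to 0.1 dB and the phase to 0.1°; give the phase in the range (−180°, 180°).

At s = jω = j50:
zero (s+50): 50 + j50 → |·| = √(50²+50²) = √5000 ≈ 70.711, ∠ = arctan(50/50) ≈ 45.00°
pole (s+508): 508 + j50 → |·| = √(508²+50²) = √260564 ≈ 510.45, ∠ = arctan(50/508) ≈ 5.62°
|T| = 1000 · 70.711 / 510.45 ≈ 138.53
Gain = 20 log₁₀(138.53) ≈ 42.83 dB
∠T = 45.00° − 5.62° = 39.38°

42.8 dB, 39.4°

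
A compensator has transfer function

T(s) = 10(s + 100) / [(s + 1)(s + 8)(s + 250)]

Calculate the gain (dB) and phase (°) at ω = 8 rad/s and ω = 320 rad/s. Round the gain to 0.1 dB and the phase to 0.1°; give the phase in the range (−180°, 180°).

ω = 8: -27.1 dB, -125.1°; ω = 320: -81.9 dB, -157.7°

At s = jω = j8:
zero (s+100): 100 + j8 → |·| = √(100²+8²) = √10064 ≈ 100.32, ∠ = arctan(8/100) ≈ 4.57°
pole (s+1): 1 + j8 → |·| = √(1²+8²) = √65 ≈ 8.0623, ∠ = arctan(8/1) ≈ 82.87°
pole (s+8): 8 + j8 → |·| = √(8²+8²) = √128 ≈ 11.314, ∠ = arctan(8/8) ≈ 45.00°
pole (s+250): 250 + j8 → |·| = √(250²+8²) = √62564 ≈ 250.13, ∠ = arctan(8/250) ≈ 1.83°
|T| = 10 · 100.32 / 22816 ≈ 0.043969
Gain = 20 log₁₀(0.043969) ≈ -27.14 dB
∠T = 4.57° − 129.70° = -125.13°

At s = jω = j320:
zero (s+100): 100 + j320 → |·| = √(100²+320²) = √112400 ≈ 335.26, ∠ = arctan(320/100) ≈ 72.65°
pole (s+1): 1 + j320 → |·| = √(1²+320²) = √102401 ≈ 320, ∠ = arctan(320/1) ≈ 89.82°
pole (s+8): 8 + j320 → |·| = √(8²+320²) = √102464 ≈ 320.1, ∠ = arctan(320/8) ≈ 88.57°
pole (s+250): 250 + j320 → |·| = √(250²+320²) = √164900 ≈ 406.08, ∠ = arctan(320/250) ≈ 52.00°
|T| = 10 · 335.26 / 4.1596e+07 ≈ 8.0599e-05
Gain = 20 log₁₀(8.0599e-05) ≈ -81.87 dB
∠T = 72.65° − 230.39° = -157.74°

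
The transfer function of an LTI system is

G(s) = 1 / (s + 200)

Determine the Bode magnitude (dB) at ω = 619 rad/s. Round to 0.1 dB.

-56.3 dB

Substitute s = j619:
Numerator: 1 = 1 + j0
Denominator: (j619) + 200 = 200 + j619
|N| = √(1² + 0²) ≈ 1, ∠N ≈ 0.00°
|D| = √(200² + 619²) ≈ 650.51, ∠D ≈ 72.09°
|G| = 1 / 650.51 ≈ 0.0015373
Gain = 20 log₁₀(0.0015373) ≈ -56.26 dB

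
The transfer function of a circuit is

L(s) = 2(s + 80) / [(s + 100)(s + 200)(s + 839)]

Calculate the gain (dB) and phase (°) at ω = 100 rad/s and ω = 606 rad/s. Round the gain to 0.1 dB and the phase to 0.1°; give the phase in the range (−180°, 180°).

At s = jω = j100:
zero (s+80): 80 + j100 → |·| = √(80²+100²) = √16400 ≈ 128.06, ∠ = arctan(100/80) ≈ 51.34°
pole (s+100): 100 + j100 → |·| = √(100²+100²) = √20000 ≈ 141.42, ∠ = arctan(100/100) ≈ 45.00°
pole (s+200): 200 + j100 → |·| = √(200²+100²) = √50000 ≈ 223.61, ∠ = arctan(100/200) ≈ 26.57°
pole (s+839): 839 + j100 → |·| = √(839²+100²) = √713921 ≈ 844.94, ∠ = arctan(100/839) ≈ 6.80°
|L| = 2 · 128.06 / 2.6719e+07 ≈ 9.5857e-06
Gain = 20 log₁₀(9.5857e-06) ≈ -100.37 dB
∠L = 51.34° − 78.37° = -27.03°

At s = jω = j606:
zero (s+80): 80 + j606 → |·| = √(80²+606²) = √373636 ≈ 611.26, ∠ = arctan(606/80) ≈ 82.48°
pole (s+100): 100 + j606 → |·| = √(100²+606²) = √377236 ≈ 614.2, ∠ = arctan(606/100) ≈ 80.63°
pole (s+200): 200 + j606 → |·| = √(200²+606²) = √407236 ≈ 638.15, ∠ = arctan(606/200) ≈ 71.74°
pole (s+839): 839 + j606 → |·| = √(839²+606²) = √1071157 ≈ 1035, ∠ = arctan(606/839) ≈ 35.84°
|L| = 2 · 611.26 / 4.0567e+08 ≈ 3.0136e-06
Gain = 20 log₁₀(3.0136e-06) ≈ -110.42 dB
∠L = 82.48° − 188.21° = -105.73°

ω = 100: -100.4 dB, -27.0°; ω = 606: -110.4 dB, -105.7°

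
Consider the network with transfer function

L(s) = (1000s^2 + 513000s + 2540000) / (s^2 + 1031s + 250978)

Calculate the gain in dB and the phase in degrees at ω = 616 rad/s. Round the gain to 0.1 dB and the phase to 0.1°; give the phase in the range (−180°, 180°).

Substitute s = j616:
Numerator: 1000(j616)^2 + 513000(j616) + 2540000 = -376916000 + j316008000
Denominator: (j616)^2 + 1031(j616) + 250978 = -128478 + j635096
|N| = √(376916000² + 316008000²) ≈ 4.9186e+08, ∠N ≈ 140.02°
|D| = √(128478² + 635096²) ≈ 6.4796e+05, ∠D ≈ 101.44°
|L| = 4.9186e+08 / 6.4796e+05 ≈ 759.09
Gain = 20 log₁₀(759.09) ≈ 57.61 dB
∠L = 140.02° − 101.44° = 38.58°

57.6 dB, 38.6°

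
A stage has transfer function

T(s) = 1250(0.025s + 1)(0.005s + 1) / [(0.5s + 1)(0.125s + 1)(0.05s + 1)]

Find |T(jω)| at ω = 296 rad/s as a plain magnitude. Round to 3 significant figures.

At ω = 296 rad/s:
zero (1 + j296·0.025) = 1 + j7.4 → |·| ≈ 7.4673, ∠ ≈ 82.30°
zero (1 + j296·0.005) = 1 + j1.48 → |·| ≈ 1.7862, ∠ ≈ 55.95°
pole (1 + j296·0.5) = 1 + j148 → |·| ≈ 148, ∠ ≈ 89.61°
pole (1 + j296·0.125) = 1 + j37 → |·| ≈ 37.014, ∠ ≈ 88.45°
pole (1 + j296·0.05) = 1 + j14.8 → |·| ≈ 14.834, ∠ ≈ 86.13°
|T| = 1250 · 7.4673 · 1.7862 / (148 · 37.014 · 14.834) ≈ 0.20517

0.205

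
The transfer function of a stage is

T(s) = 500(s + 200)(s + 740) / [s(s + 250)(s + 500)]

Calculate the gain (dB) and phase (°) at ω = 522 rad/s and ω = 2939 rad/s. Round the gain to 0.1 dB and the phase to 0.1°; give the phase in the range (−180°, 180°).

At s = jω = j522:
zero (s+200): 200 + j522 → |·| = √(200²+522²) = √312484 ≈ 559, ∠ = arctan(522/200) ≈ 69.04°
zero (s+740): 740 + j522 → |·| = √(740²+522²) = √820084 ≈ 905.58, ∠ = arctan(522/740) ≈ 35.20°
pole (s+250): 250 + j522 → |·| = √(250²+522²) = √334984 ≈ 578.78, ∠ = arctan(522/250) ≈ 64.41°
pole (s+500): 500 + j522 → |·| = √(500²+522²) = √522484 ≈ 722.83, ∠ = arctan(522/500) ≈ 46.23°
pole at origin: |s| = 522, ∠ = 90.00° (in denominator)
|T| = 500 · 5.0622e+05 / 2.1838e+08 ≈ 1.159
Gain = 20 log₁₀(1.159) ≈ 1.28 dB
∠T = 104.24° − 200.64° = -96.40°

At s = jω = j2939:
zero (s+200): 200 + j2939 → |·| = √(200²+2939²) = √8677721 ≈ 2945.8, ∠ = arctan(2939/200) ≈ 86.11°
zero (s+740): 740 + j2939 → |·| = √(740²+2939²) = √9185321 ≈ 3030.7, ∠ = arctan(2939/740) ≈ 75.87°
pole (s+250): 250 + j2939 → |·| = √(250²+2939²) = √8700221 ≈ 2949.6, ∠ = arctan(2939/250) ≈ 85.14°
pole (s+500): 500 + j2939 → |·| = √(500²+2939²) = √8887721 ≈ 2981.2, ∠ = arctan(2939/500) ≈ 80.34°
pole at origin: |s| = 2939, ∠ = 90.00° (in denominator)
|T| = 500 · 8.9278e+06 / 2.5844e+10 ≈ 0.17272
Gain = 20 log₁₀(0.17272) ≈ -15.25 dB
∠T = 161.98° − 255.48° = -93.50°

ω = 522: 1.3 dB, -96.4°; ω = 2939: -15.3 dB, -93.5°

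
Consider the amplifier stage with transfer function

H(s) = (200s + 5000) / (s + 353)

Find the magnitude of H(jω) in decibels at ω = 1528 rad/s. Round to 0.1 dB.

Substitute s = j1528:
Numerator: 200(j1528) + 5000 = 5000 + j305600
Denominator: (j1528) + 353 = 353 + j1528
|N| = √(5000² + 305600²) ≈ 3.0564e+05, ∠N ≈ 89.06°
|D| = √(353² + 1528²) ≈ 1568.2, ∠D ≈ 76.99°
|H| = 3.0564e+05 / 1568.2 ≈ 194.9
Gain = 20 log₁₀(194.9) ≈ 45.80 dB

45.8 dB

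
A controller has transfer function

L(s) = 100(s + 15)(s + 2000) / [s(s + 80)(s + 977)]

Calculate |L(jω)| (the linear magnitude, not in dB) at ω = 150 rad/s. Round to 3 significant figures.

At s = jω = j150:
zero (s+15): 15 + j150 → |·| = √(15²+150²) = √22725 ≈ 150.75, ∠ = arctan(150/15) ≈ 84.29°
zero (s+2000): 2000 + j150 → |·| = √(2000²+150²) = √4022500 ≈ 2005.6, ∠ = arctan(150/2000) ≈ 4.29°
pole (s+80): 80 + j150 → |·| = √(80²+150²) = √28900 ≈ 170, ∠ = arctan(150/80) ≈ 61.93°
pole (s+977): 977 + j150 → |·| = √(977²+150²) = √977029 ≈ 988.45, ∠ = arctan(150/977) ≈ 8.73°
pole at origin: |s| = 150, ∠ = 90.00° (in denominator)
|L| = 100 · 3.0234e+05 / 2.5205e+07 ≈ 1.1995

1.20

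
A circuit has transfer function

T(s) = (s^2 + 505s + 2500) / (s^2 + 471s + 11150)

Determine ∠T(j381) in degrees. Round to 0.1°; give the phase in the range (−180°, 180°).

-0.2°

Substitute s = j381:
Numerator: (j381)^2 + 505(j381) + 2500 = -142661 + j192405
Denominator: (j381)^2 + 471(j381) + 11150 = -134011 + j179451
|N| = √(142661² + 192405²) ≈ 2.3952e+05, ∠N ≈ 126.56°
|D| = √(134011² + 179451²) ≈ 2.2397e+05, ∠D ≈ 126.75°
∠T = 126.56° − 126.75° = -0.19°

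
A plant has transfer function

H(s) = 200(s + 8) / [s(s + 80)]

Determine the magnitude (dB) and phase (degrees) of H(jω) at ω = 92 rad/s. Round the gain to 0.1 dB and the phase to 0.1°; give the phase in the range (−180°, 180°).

4.3 dB, -54.0°

At s = jω = j92:
zero (s+8): 8 + j92 → |·| = √(8²+92²) = √8528 ≈ 92.347, ∠ = arctan(92/8) ≈ 85.03°
pole (s+80): 80 + j92 → |·| = √(80²+92²) = √14864 ≈ 121.92, ∠ = arctan(92/80) ≈ 48.99°
pole at origin: |s| = 92, ∠ = 90.00° (in denominator)
|H| = 200 · 92.347 / 11217 ≈ 1.6466
Gain = 20 log₁₀(1.6466) ≈ 4.33 dB
∠H = 85.03° − 138.99° = -53.96°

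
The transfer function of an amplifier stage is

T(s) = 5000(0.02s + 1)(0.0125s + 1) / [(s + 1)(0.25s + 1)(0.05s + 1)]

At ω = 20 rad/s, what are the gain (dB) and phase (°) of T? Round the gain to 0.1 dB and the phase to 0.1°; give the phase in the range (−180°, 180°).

At ω = 20 rad/s:
zero (1 + j20·0.02) = 1 + j0.4 → |·| ≈ 1.077, ∠ ≈ 21.80°
zero (1 + j20·0.0125) = 1 + j0.25 → |·| ≈ 1.0308, ∠ ≈ 14.04°
pole (1 + j20·1) = 1 + j20 → |·| ≈ 20.025, ∠ ≈ 87.14°
pole (1 + j20·0.25) = 1 + j5 → |·| ≈ 5.099, ∠ ≈ 78.69°
pole (1 + j20·0.05) = 1 + j1 → |·| ≈ 1.4142, ∠ ≈ 45.00°
|T| = 5000 · 1.077 · 1.0308 / (20.025 · 5.099 · 1.4142) ≈ 38.441
Gain = 20 log₁₀(38.441) ≈ 31.70 dB
∠T = (21.80° + 14.04°) − (87.14° + 78.69° + 45.00°) = -174.99°

31.7 dB, -175.0°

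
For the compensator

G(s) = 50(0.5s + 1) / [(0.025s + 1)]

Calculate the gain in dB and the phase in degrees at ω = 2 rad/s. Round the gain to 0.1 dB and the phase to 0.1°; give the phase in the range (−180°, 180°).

At ω = 2 rad/s:
zero (1 + j2·0.5) = 1 + j1 → |·| ≈ 1.4142, ∠ ≈ 45.00°
pole (1 + j2·0.025) = 1 + j0.05 → |·| ≈ 1.0012, ∠ ≈ 2.86°
|G| = 50 · 1.4142 / (1.0012) ≈ 70.625
Gain = 20 log₁₀(70.625) ≈ 36.98 dB
∠G = (45.00°) − (2.86°) = 42.14°

37.0 dB, 42.1°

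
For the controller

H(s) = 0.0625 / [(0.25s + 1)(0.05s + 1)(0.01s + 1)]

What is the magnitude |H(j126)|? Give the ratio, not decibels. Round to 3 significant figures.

0.000193

At ω = 126 rad/s:
pole (1 + j126·0.25) = 1 + j31.5 → |·| ≈ 31.516, ∠ ≈ 88.18°
pole (1 + j126·0.05) = 1 + j6.3 → |·| ≈ 6.3789, ∠ ≈ 80.98°
pole (1 + j126·0.01) = 1 + j1.26 → |·| ≈ 1.6086, ∠ ≈ 51.56°
|H| = 0.0625 · 1 / (31.516 · 6.3789 · 1.6086) ≈ 0.00019327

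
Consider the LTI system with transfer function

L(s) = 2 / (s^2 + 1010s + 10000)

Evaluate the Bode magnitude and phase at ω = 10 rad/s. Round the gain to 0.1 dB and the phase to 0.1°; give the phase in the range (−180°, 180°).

Substitute s = j10:
Numerator: 2 = 2 + j0
Denominator: (j10)^2 + 1010(j10) + 10000 = 9900 + j10100
|N| = √(2² + 0²) ≈ 2, ∠N ≈ 0.00°
|D| = √(9900² + 10100²) ≈ 14143, ∠D ≈ 45.57°
|L| = 2 / 14143 ≈ 0.00014141
Gain = 20 log₁₀(0.00014141) ≈ -76.99 dB
∠L = 0.00° − 45.57° = -45.57°

-77.0 dB, -45.6°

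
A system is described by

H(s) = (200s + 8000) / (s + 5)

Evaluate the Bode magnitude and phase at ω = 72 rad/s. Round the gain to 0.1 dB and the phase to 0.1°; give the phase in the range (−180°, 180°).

Substitute s = j72:
Numerator: 200(j72) + 8000 = 8000 + j14400
Denominator: (j72) + 5 = 5 + j72
|N| = √(8000² + 14400²) ≈ 16473, ∠N ≈ 60.95°
|D| = √(5² + 72²) ≈ 72.173, ∠D ≈ 86.03°
|H| = 16473 / 72.173 ≈ 228.24
Gain = 20 log₁₀(228.24) ≈ 47.17 dB
∠H = 60.95° − 86.03° = -25.08°

47.2 dB, -25.1°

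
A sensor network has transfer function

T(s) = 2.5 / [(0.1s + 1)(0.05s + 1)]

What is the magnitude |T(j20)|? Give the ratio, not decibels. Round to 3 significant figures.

0.791

At ω = 20 rad/s:
pole (1 + j20·0.1) = 1 + j2 → |·| ≈ 2.2361, ∠ ≈ 63.43°
pole (1 + j20·0.05) = 1 + j1 → |·| ≈ 1.4142, ∠ ≈ 45.00°
|T| = 2.5 · 1 / (2.2361 · 1.4142) ≈ 0.79057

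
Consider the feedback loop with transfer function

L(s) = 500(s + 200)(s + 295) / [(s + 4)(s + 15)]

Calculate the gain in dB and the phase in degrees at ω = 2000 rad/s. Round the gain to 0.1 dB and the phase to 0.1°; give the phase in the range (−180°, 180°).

54.1 dB, -13.6°

At s = jω = j2000:
zero (s+200): 200 + j2000 → |·| = √(200²+2000²) = √4040000 ≈ 2010, ∠ = arctan(2000/200) ≈ 84.29°
zero (s+295): 295 + j2000 → |·| = √(295²+2000²) = √4087025 ≈ 2021.6, ∠ = arctan(2000/295) ≈ 81.61°
pole (s+4): 4 + j2000 → |·| = √(4²+2000²) = √4000016 ≈ 2000, ∠ = arctan(2000/4) ≈ 89.89°
pole (s+15): 15 + j2000 → |·| = √(15²+2000²) = √4000225 ≈ 2000.1, ∠ = arctan(2000/15) ≈ 89.57°
|L| = 500 · 4.0634e+06 / 4.0002e+06 ≈ 507.9
Gain = 20 log₁₀(507.9) ≈ 54.12 dB
∠L = 165.90° − 179.46° = -13.56°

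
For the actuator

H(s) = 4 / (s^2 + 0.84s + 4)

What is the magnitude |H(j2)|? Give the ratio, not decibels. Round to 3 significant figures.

At s = jω = j2:
quadratic: (j2)² + 0.84·j2 + 4 = 0 + j1.68 → |·| ≈ 1.68, ∠ ≈ 90.00°
|H| = 4 / 1.68 ≈ 2.381

2.38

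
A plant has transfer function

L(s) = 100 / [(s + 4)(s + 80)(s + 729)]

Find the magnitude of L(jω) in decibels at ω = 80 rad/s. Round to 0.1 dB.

At s = jω = j80:
pole (s+4): 4 + j80 → |·| = √(4²+80²) = √6416 ≈ 80.1, ∠ = arctan(80/4) ≈ 87.14°
pole (s+80): 80 + j80 → |·| = √(80²+80²) = √12800 ≈ 113.14, ∠ = arctan(80/80) ≈ 45.00°
pole (s+729): 729 + j80 → |·| = √(729²+80²) = √537841 ≈ 733.38, ∠ = arctan(80/729) ≈ 6.26°
|L| = 100 / 6.6463e+06 ≈ 1.5046e-05
Gain = 20 log₁₀(1.5046e-05) ≈ -96.45 dB

-96.5 dB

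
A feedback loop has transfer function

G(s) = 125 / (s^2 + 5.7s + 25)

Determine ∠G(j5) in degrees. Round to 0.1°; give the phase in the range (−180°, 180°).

-90.0°

At s = jω = j5:
quadratic: (j5)² + 5.7·j5 + 25 = 0 + j28.5 → |·| ≈ 28.5, ∠ ≈ 90.00°
∠G = 0.00° − 90.00° = -90.00°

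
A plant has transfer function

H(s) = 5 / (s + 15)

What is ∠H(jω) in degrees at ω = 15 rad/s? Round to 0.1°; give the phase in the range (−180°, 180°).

-45.0°

Substitute s = j15:
Numerator: 5 = 5 + j0
Denominator: (j15) + 15 = 15 + j15
|N| = √(5² + 0²) ≈ 5, ∠N ≈ 0.00°
|D| = √(15² + 15²) ≈ 21.213, ∠D ≈ 45.00°
∠H = 0.00° − 45.00° = -45.00°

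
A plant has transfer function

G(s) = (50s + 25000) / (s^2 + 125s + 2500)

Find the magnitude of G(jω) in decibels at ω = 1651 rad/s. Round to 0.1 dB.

Substitute s = j1651:
Numerator: 50(j1651) + 25000 = 25000 + j82550
Denominator: (j1651)^2 + 125(j1651) + 2500 = -2723301 + j206375
|N| = √(25000² + 82550²) ≈ 86253, ∠N ≈ 73.15°
|D| = √(2723301² + 206375²) ≈ 2.7311e+06, ∠D ≈ 175.67°
|G| = 86253 / 2.7311e+06 ≈ 0.031582
Gain = 20 log₁₀(0.031582) ≈ -30.01 dB

-30.0 dB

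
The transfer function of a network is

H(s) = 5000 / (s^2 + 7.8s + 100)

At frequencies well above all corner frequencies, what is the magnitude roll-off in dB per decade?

Each pole contributes −20 dB/decade at high frequency; each zero contributes +20 dB/decade.
Net: 0 zero(s) − 2 pole(s) → -40 dB/decade.

-40 dB/decade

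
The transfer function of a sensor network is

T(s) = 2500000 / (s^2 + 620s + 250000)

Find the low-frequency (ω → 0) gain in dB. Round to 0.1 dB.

20.0 dB

T(0) = 2500000 / 250000 = 10
20 log₁₀(10) ≈ 20.00 dB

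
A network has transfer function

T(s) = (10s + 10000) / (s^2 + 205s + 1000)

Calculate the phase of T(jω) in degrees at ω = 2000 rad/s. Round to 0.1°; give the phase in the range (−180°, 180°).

Substitute s = j2000:
Numerator: 10(j2000) + 10000 = 10000 + j20000
Denominator: (j2000)^2 + 205(j2000) + 1000 = -3999000 + j410000
|N| = √(10000² + 20000²) ≈ 22361, ∠N ≈ 63.43°
|D| = √(3999000² + 410000²) ≈ 4.02e+06, ∠D ≈ 174.15°
∠T = 63.43° − 174.15° = -110.72°

-110.7°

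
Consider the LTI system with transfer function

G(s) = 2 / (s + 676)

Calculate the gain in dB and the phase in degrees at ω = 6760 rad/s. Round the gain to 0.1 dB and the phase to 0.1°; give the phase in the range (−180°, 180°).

At s = jω = j6760:
pole (s+676): 676 + j6760 → |·| = √(676²+6760²) = √46154576 ≈ 6793.7, ∠ = arctan(6760/676) ≈ 84.29°
|G| = 2 / 6793.7 ≈ 0.00029439
Gain = 20 log₁₀(0.00029439) ≈ -70.62 dB
∠G = 0.00° − 84.29° = -84.29°

-70.6 dB, -84.3°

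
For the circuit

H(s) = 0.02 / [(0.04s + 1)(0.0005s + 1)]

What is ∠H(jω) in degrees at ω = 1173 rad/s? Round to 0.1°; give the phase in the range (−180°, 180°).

At ω = 1173 rad/s:
pole (1 + j1173·0.04) = 1 + j46.92 → |·| ≈ 46.931, ∠ ≈ 88.78°
pole (1 + j1173·0.0005) = 1 + j0.5865 → |·| ≈ 1.1593, ∠ ≈ 30.39°
∠H = (0°) − (88.78° + 30.39°) = -119.17°

-119.2°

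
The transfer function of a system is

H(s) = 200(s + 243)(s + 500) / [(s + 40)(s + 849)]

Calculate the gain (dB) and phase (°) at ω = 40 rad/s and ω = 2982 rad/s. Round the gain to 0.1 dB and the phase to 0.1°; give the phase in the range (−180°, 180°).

ω = 40: 54.2 dB, -33.8°; ω = 2982: 45.8 dB, 2.5°

At s = jω = j40:
zero (s+243): 243 + j40 → |·| = √(243²+40²) = √60649 ≈ 246.27, ∠ = arctan(40/243) ≈ 9.35°
zero (s+500): 500 + j40 → |·| = √(500²+40²) = √251600 ≈ 501.6, ∠ = arctan(40/500) ≈ 4.57°
pole (s+40): 40 + j40 → |·| = √(40²+40²) = √3200 ≈ 56.569, ∠ = arctan(40/40) ≈ 45.00°
pole (s+849): 849 + j40 → |·| = √(849²+40²) = √722401 ≈ 849.94, ∠ = arctan(40/849) ≈ 2.70°
|H| = 200 · 1.2353e+05 / 48080 ≈ 513.85
Gain = 20 log₁₀(513.85) ≈ 54.22 dB
∠H = 13.92° − 47.70° = -33.78°

At s = jω = j2982:
zero (s+243): 243 + j2982 → |·| = √(243²+2982²) = √8951373 ≈ 2991.9, ∠ = arctan(2982/243) ≈ 85.34°
zero (s+500): 500 + j2982 → |·| = √(500²+2982²) = √9142324 ≈ 3023.6, ∠ = arctan(2982/500) ≈ 80.48°
pole (s+40): 40 + j2982 → |·| = √(40²+2982²) = √8893924 ≈ 2982.3, ∠ = arctan(2982/40) ≈ 89.23°
pole (s+849): 849 + j2982 → |·| = √(849²+2982²) = √9613125 ≈ 3100.5, ∠ = arctan(2982/849) ≈ 74.11°
|H| = 200 · 9.0463e+06 / 9.2466e+06 ≈ 195.67
Gain = 20 log₁₀(195.67) ≈ 45.83 dB
∠H = 165.82° − 163.34° = 2.48°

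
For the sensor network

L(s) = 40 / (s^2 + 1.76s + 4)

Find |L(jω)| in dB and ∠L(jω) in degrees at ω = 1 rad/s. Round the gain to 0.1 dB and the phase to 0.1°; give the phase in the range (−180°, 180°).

At s = jω = j1:
quadratic: (j1)² + 1.76·j1 + 4 = 3 + j1.76 → |·| ≈ 3.4782, ∠ ≈ 30.40°
|L| = 40 / 3.4782 ≈ 11.5
Gain = 20 log₁₀(11.5) ≈ 21.21 dB
∠L = 0.00° − 30.40° = -30.40°

21.2 dB, -30.4°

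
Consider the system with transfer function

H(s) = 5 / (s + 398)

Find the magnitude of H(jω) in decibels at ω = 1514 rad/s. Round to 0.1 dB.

-49.9 dB

Substitute s = j1514:
Numerator: 5 = 5 + j0
Denominator: (j1514) + 398 = 398 + j1514
|N| = √(5² + 0²) ≈ 5, ∠N ≈ 0.00°
|D| = √(398² + 1514²) ≈ 1565.4, ∠D ≈ 75.27°
|H| = 5 / 1565.4 ≈ 0.0031941
Gain = 20 log₁₀(0.0031941) ≈ -49.91 dB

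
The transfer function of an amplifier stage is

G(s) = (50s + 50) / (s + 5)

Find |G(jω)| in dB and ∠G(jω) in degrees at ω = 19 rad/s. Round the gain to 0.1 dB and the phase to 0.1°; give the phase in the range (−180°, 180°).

33.7 dB, 11.7°

Substitute s = j19:
Numerator: 50(j19) + 50 = 50 + j950
Denominator: (j19) + 5 = 5 + j19
|N| = √(50² + 950²) ≈ 951.31, ∠N ≈ 86.99°
|D| = √(5² + 19²) ≈ 19.647, ∠D ≈ 75.26°
|G| = 951.31 / 19.647 ≈ 48.42
Gain = 20 log₁₀(48.42) ≈ 33.70 dB
∠G = 86.99° − 75.26° = 11.73°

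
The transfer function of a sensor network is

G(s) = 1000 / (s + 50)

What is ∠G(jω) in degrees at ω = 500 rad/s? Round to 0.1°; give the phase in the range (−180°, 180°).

At s = jω = j500:
pole (s+50): 50 + j500 → |·| = √(50²+500²) = √252500 ≈ 502.49, ∠ = arctan(500/50) ≈ 84.29°
∠G = 0.00° − 84.29° = -84.29°

-84.3°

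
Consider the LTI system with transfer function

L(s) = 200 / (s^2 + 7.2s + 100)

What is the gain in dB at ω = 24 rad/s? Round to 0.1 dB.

At s = jω = j24:
quadratic: (j24)² + 7.2·j24 + 100 = -476 + j172.8 → |·| ≈ 506.39, ∠ ≈ 160.05°
|L| = 200 / 506.39 ≈ 0.39495
Gain = 20 log₁₀(0.39495) ≈ -8.07 dB

-8.1 dB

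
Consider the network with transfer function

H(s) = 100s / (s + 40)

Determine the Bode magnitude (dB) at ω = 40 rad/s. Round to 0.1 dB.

37.0 dB

At s = jω = j40:
zero at origin: s = j40 → |·| = 40, ∠ = 90.00°
pole (s+40): 40 + j40 → |·| = √(40²+40²) = √3200 ≈ 56.569, ∠ = arctan(40/40) ≈ 45.00°
|H| = 100 · 40 / 56.569 ≈ 70.71
Gain = 20 log₁₀(70.71) ≈ 36.99 dB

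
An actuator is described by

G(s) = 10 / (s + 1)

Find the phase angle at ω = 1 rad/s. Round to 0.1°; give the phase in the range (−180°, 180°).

At s = jω = j1:
pole (s+1): 1 + j1 → |·| = √(1²+1²) = √2 ≈ 1.4142, ∠ = arctan(1/1) ≈ 45.00°
∠G = 0.00° − 45.00° = -45.00°

-45.0°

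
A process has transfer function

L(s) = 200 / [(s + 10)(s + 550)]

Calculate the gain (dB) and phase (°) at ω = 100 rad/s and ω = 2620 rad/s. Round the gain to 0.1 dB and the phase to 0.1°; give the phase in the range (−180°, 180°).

At s = jω = j100:
pole (s+10): 10 + j100 → |·| = √(10²+100²) = √10100 ≈ 100.5, ∠ = arctan(100/10) ≈ 84.29°
pole (s+550): 550 + j100 → |·| = √(550²+100²) = √312500 ≈ 559.02, ∠ = arctan(100/550) ≈ 10.30°
|L| = 200 / 56182 ≈ 0.0035599
Gain = 20 log₁₀(0.0035599) ≈ -48.97 dB
∠L = 0.00° − 94.59° = -94.59°

At s = jω = j2620:
pole (s+10): 10 + j2620 → |·| = √(10²+2620²) = √6864500 ≈ 2620, ∠ = arctan(2620/10) ≈ 89.78°
pole (s+550): 550 + j2620 → |·| = √(550²+2620²) = √7166900 ≈ 2677.1, ∠ = arctan(2620/550) ≈ 78.14°
|L| = 200 / 7.014e+06 ≈ 2.8514e-05
Gain = 20 log₁₀(2.8514e-05) ≈ -90.90 dB
∠L = 0.00° − 167.92° = -167.92°

ω = 100: -49.0 dB, -94.6°; ω = 2620: -90.9 dB, -167.9°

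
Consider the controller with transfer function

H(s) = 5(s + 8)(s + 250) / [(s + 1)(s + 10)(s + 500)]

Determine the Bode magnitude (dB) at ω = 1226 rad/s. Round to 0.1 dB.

At s = jω = j1226:
zero (s+8): 8 + j1226 → |·| = √(8²+1226²) = √1503140 ≈ 1226, ∠ = arctan(1226/8) ≈ 89.63°
zero (s+250): 250 + j1226 → |·| = √(250²+1226²) = √1565576 ≈ 1251.2, ∠ = arctan(1226/250) ≈ 78.47°
pole (s+1): 1 + j1226 → |·| = √(1²+1226²) = √1503077 ≈ 1226, ∠ = arctan(1226/1) ≈ 89.95°
pole (s+10): 10 + j1226 → |·| = √(10²+1226²) = √1503176 ≈ 1226, ∠ = arctan(1226/10) ≈ 89.53°
pole (s+500): 500 + j1226 → |·| = √(500²+1226²) = √1753076 ≈ 1324, ∠ = arctan(1226/500) ≈ 67.81°
|H| = 5 · 1.534e+06 / 1.9901e+09 ≈ 0.0038541
Gain = 20 log₁₀(0.0038541) ≈ -48.28 dB

-48.3 dB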